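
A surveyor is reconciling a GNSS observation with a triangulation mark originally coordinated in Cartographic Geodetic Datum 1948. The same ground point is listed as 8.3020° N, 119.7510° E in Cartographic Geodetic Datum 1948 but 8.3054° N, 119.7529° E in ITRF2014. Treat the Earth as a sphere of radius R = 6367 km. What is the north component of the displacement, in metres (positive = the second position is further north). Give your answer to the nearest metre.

Δφ = 8.3054° − 8.3020° = +0.0034°; Δλ = 119.7529° − 119.7510° = +0.0019°.
1° along a meridian = πR/180 = 111125 m.
ΔN = Δφ × 111125 = 377.8 m; ΔE = Δλ × 111125 × cos(8.3020°) = +0.0019 × 111125 × 0.989521 = 208.9 m.

ΔN = 378 m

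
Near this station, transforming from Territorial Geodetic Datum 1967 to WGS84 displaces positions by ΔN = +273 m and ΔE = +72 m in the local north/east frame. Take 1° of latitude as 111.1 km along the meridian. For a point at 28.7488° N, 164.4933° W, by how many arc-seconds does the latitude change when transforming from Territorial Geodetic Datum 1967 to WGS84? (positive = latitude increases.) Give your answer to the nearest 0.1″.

Δφ = 8.8″

1° of latitude = 111.1 km, so Δφ = 273.0 / 111100 = 0.0024572° = 8.846″.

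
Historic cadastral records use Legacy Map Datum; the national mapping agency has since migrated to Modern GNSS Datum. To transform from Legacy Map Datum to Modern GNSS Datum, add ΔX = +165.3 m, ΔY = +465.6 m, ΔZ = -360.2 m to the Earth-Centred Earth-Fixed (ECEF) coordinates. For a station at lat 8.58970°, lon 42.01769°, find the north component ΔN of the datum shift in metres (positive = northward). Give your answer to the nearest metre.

ΔN = -421 m

At φ = 8.58970°, λ = 42.01769°: sin φ = 0.149358, cos φ = 0.988783, sin λ = 0.669360, cos λ = 0.742938.
ΔN = −sin φ cos λ·ΔX − sin φ sin λ·ΔY + cos φ·ΔZ = −(0.149358)(0.742938)(165.3) − (0.149358)(0.669360)(465.6) + (0.988783)(-360.2) = -421.05 m.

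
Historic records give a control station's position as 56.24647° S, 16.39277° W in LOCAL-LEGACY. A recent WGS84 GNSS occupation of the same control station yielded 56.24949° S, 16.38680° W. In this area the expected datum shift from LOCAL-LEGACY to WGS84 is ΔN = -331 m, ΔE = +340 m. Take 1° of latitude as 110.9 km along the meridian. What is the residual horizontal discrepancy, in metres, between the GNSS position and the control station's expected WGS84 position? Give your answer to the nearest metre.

28 m

Observed coordinate differences: Δφ = -0.00302°, Δλ = +0.00597°.
Converting to metres (1° lat = 110900 m, cos φ = 0.555621): observed ΔN = -334.9 m, observed ΔE = 367.9 m.
Subtracting the expected shift leaves a residual of -334.9 − (-331) = -3.9 m north and 367.9 − (340) = 27.9 m east.
Residual distance = √((-3.9)² + 27.9²) = 28.1 m.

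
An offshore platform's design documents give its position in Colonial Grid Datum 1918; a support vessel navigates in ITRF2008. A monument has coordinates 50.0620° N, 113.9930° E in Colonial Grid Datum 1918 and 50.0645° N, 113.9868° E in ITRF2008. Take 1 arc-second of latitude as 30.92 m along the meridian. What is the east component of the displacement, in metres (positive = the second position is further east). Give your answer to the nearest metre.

ΔE = -443 m

Δφ = 50.0645° − 50.0620° = +0.0025°; Δλ = 113.9868° − 113.9930° = -0.0062°.
1° of latitude = 3600 × 30.92 = 111312 m.
ΔN = Δφ × 111312 = 278.3 m; ΔE = Δλ × 111312 × cos(50.0620°) = -0.0062 × 111312 × 0.641958 = -443.0 m.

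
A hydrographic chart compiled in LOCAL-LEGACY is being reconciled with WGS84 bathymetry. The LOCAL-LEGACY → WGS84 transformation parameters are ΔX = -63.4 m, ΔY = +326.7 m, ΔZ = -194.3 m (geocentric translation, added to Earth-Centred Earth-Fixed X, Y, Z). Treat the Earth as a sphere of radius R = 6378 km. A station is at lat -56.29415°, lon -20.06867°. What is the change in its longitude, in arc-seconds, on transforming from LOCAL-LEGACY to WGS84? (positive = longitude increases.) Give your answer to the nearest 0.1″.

Δλ = 16.6″

sin φ = -0.831897, cos φ = 0.554929, sin λ = -0.343146, cos λ = 0.939282.
East component: ΔE = −sin λ·ΔX + cos λ·ΔY = −(-0.343146)(-63.4) + (0.939282)(326.7) = 285.11 m.
1° of latitude spans πR/180 = 111317 m; at latitude φ, 1° of longitude spans that × cos φ = 61773.1 m, so Δλ = 285.11 / 61773.1 × 3600 = 16.615″.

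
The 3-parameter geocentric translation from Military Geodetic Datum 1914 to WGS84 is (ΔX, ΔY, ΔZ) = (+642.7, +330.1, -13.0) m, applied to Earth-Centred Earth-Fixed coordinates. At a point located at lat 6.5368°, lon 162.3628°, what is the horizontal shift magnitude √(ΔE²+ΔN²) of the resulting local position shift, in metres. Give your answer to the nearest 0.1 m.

At φ = 6.5368°, λ = 162.3628°: sin φ = 0.113841, cos φ = 0.993499, sin λ = 0.302989, cos λ = -0.952994.
ΔE = −sin λ·ΔX + cos λ·ΔY = −(0.302989)·(642.7) + (-0.952994)·(330.1) = -509.31 m.
ΔN = −sin φ cos λ·ΔX − sin φ sin λ·ΔY + cos φ·ΔZ = −(0.113841)(-0.952994)(642.7) − (0.113841)(0.302989)(330.1) + (0.993499)(-13.0) = 45.43 m.
Horizontal magnitude = √(ΔE² + ΔN²) = √((-509.31)² + 45.43²) = 511.34 m.

511.3 m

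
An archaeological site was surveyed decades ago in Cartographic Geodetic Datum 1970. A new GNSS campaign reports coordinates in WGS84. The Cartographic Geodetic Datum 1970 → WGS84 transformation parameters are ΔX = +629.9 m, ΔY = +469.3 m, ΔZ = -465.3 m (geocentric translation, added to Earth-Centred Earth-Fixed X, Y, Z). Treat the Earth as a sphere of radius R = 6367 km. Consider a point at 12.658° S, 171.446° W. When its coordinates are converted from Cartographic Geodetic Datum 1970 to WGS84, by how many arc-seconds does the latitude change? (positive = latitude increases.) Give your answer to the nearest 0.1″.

Δφ = -19.6″

sin φ = -0.219131, cos φ = 0.975695, sin λ = -0.148741, cos λ = -0.988876.
North component: ΔN = −sin φ cos λ·ΔX − sin φ sin λ·ΔY + cos φ·ΔZ = −(-0.219131)(-0.988876)(629.9) − (-0.219131)(-0.148741)(469.3) + (0.975695)(-465.3) = -605.78 m.
1° of latitude spans πR/180 = 111125 m, so Δφ = -605.78 / 111125 × 3600 = -19.625″.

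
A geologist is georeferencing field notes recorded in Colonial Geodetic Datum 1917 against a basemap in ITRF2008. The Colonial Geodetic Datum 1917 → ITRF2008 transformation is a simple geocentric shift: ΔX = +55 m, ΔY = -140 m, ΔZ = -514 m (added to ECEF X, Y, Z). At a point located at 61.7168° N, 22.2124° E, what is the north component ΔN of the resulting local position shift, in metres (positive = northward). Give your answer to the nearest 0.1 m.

The local north axis is (−sin φ cos λ, −sin φ sin λ, cos φ), giving ΔN = -44.840 + 46.607 − 243.549 = -241.78 m.

ΔN = -241.8 m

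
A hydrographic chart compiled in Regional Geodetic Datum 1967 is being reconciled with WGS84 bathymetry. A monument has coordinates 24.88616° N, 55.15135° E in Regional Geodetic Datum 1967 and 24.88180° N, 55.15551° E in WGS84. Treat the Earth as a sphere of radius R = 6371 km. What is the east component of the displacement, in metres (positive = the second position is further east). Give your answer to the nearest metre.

Δφ = 24.88180° − 24.88616° = -0.00436°; Δλ = 55.15551° − 55.15135° = +0.00416°.
1° along a meridian = πR/180 = 111195 m.
ΔN = Δφ × 111195 = -484.8 m; ΔE = Δλ × 111195 × cos(24.88616°) = +0.00416 × 111195 × 0.907146 = 419.6 m.

ΔE = 420 m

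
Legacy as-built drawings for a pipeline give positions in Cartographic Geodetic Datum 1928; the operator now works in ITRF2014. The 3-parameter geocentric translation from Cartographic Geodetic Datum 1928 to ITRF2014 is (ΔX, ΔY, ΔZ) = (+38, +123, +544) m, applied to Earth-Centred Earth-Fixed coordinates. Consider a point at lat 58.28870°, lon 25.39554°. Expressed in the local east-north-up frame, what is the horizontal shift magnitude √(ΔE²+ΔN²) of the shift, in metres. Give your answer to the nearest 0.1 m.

232.1 m

The local east axis at (φ, λ) is (−sin λ, cos λ, 0), so ΔE = −sin(25.39554°)·38 + cos(25.39554°)·123 = 94.82 m.
The local north axis is (−sin φ cos λ, −sin φ sin λ, cos φ), giving ΔN = -29.203 − 44.875 + 285.948 = 211.87 m.
Horizontal magnitude = √(ΔE² + ΔN²) = √(94.82² + 211.87²) = 232.12 m.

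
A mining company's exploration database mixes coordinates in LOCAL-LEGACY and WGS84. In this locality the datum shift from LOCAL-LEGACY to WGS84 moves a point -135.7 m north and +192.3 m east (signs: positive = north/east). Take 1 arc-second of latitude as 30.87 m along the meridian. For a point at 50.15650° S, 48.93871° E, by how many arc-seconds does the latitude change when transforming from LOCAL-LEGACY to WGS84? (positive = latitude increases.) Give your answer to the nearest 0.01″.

Δφ = -4.40″

1″ of latitude = 30.87 m, so Δφ = -135.7 / 30.87 = -4.396″.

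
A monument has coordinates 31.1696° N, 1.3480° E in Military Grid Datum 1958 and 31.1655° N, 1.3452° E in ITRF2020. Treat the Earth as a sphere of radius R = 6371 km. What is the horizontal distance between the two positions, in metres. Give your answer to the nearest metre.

528 m

Δφ = 31.1655° − 31.1696° = -0.0041°; Δλ = 1.3452° − 1.3480° = -0.0028°.
1° along a meridian = πR/180 = 111195 m.
ΔN = Δφ × 111195 = -455.9 m; ΔE = Δλ × 111195 × cos(31.1696°) = -0.0028 × 111195 × 0.855639 = -266.4 m.
Distance = √(ΔE² + ΔN²) = √((-266.4)² + (-455.9)²) = 528.0 m.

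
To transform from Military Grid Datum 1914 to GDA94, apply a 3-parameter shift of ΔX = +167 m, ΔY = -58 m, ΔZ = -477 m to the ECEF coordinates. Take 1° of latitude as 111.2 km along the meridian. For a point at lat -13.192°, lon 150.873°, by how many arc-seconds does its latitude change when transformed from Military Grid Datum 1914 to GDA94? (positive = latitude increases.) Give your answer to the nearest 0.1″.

Δφ = -16.3″

sin φ = -0.228215, cos φ = 0.973611, sin λ = 0.486747, cos λ = -0.873543.
North component: ΔN = −sin φ cos λ·ΔX − sin φ sin λ·ΔY + cos φ·ΔZ = −(-0.228215)(-0.873543)(167) − (-0.228215)(0.486747)(-58) + (0.973611)(-477) = -504.15 m.
1° of latitude spans 111200 m, so Δφ = -504.15 / 111200 × 3600 = -16.321″.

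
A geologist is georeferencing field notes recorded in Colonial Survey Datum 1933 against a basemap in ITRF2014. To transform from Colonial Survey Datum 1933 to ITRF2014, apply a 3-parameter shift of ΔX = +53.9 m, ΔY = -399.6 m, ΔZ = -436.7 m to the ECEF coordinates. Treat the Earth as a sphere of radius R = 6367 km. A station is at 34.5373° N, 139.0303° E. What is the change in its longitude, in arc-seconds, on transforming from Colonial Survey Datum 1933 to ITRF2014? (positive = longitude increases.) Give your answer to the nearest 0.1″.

Δλ = 10.5″

sin φ = 0.566943, cos φ = 0.823757, sin λ = 0.655660, cos λ = -0.755056.
East component: ΔE = −sin λ·ΔX + cos λ·ΔY = −(0.655660)(53.9) + (-0.755056)(-399.6) = 266.38 m.
1° of latitude spans πR/180 = 111125 m; at latitude φ, 1° of longitude spans that × cos φ = 91540.1 m, so Δλ = 266.38 / 91540.1 × 3600 = 10.476″.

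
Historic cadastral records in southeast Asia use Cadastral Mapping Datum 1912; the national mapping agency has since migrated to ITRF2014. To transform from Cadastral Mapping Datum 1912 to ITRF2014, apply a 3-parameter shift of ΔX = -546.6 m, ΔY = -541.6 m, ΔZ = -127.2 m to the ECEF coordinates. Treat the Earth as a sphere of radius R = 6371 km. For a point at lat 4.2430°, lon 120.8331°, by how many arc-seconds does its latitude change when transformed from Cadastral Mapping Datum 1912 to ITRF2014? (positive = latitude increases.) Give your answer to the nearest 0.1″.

Δφ = -3.7″

sin φ = 0.073987, cos φ = 0.997259, sin λ = 0.858664, cos λ = -0.512539.
North component: ΔN = −sin φ cos λ·ΔX − sin φ sin λ·ΔY + cos φ·ΔZ = −(0.073987)(-0.512539)(-546.6) − (0.073987)(0.858664)(-541.6) + (0.997259)(-127.2) = -113.17 m.
1° of latitude spans πR/180 = 111195 m, so Δφ = -113.17 / 111195 × 3600 = -3.664″.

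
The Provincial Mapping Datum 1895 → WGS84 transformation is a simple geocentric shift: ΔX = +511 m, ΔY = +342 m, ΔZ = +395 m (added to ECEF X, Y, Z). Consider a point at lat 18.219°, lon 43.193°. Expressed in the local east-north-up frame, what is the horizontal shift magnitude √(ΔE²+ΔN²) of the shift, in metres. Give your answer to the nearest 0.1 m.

At φ = 18.219°, λ = 43.193°: sin φ = 0.312650, cos φ = 0.949868, sin λ = 0.684458, cos λ = 0.729052.
ΔE = −sin λ·ΔX + cos λ·ΔY = −(0.684458)·(511) + (0.729052)·(342) = -100.42 m.
ΔN = −sin φ cos λ·ΔX − sin φ sin λ·ΔY + cos φ·ΔZ = −(0.312650)(0.729052)(511) − (0.312650)(0.684458)(342) + (0.949868)(395) = 185.54 m.
Horizontal magnitude = √(ΔE² + ΔN²) = √((-100.42)² + 185.54²) = 210.97 m.

211.0 m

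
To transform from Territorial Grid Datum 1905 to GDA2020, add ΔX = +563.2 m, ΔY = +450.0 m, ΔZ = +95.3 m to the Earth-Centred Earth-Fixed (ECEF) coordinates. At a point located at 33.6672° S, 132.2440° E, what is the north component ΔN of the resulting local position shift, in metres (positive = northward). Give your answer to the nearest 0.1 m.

At φ = -33.6672°, λ = 132.2440°: sin φ = -0.554368, cos φ = 0.832272, sin λ = 0.740289, cos λ = -0.672289.
ΔN = −sin φ cos λ·ΔX − sin φ sin λ·ΔY + cos φ·ΔZ = −(-0.554368)(-0.672289)(563.2) − (-0.554368)(0.740289)(450.0) + (0.832272)(95.3) = 54.09 m.

ΔN = 54.1 m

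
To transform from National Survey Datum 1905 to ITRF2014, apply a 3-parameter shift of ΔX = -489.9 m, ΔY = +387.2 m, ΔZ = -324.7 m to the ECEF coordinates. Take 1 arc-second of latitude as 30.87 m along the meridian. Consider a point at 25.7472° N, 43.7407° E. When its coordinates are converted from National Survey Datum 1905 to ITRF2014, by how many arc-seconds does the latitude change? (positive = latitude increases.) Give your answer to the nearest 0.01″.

sin φ = 0.434401, cos φ = 0.900719, sin λ = 0.691396, cos λ = 0.722476.
North component: ΔN = −sin φ cos λ·ΔX − sin φ sin λ·ΔY + cos φ·ΔZ = −(0.434401)(0.722476)(-489.9) − (0.434401)(0.691396)(387.2) + (0.900719)(-324.7) = -255.00 m.
1° of latitude spans 3600 × 30.87 = 111132 m, so Δφ = -255.00 / 111132 × 3600 = -8.261″.

Δφ = -8.26″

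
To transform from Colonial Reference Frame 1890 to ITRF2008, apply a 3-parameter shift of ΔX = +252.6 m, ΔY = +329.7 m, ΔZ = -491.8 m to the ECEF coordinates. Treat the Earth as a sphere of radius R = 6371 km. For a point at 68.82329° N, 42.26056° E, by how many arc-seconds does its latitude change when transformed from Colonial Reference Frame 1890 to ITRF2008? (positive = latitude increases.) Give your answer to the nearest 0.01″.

sin φ = 0.932471, cos φ = 0.361246, sin λ = 0.672503, cos λ = 0.740094.
North component: ΔN = −sin φ cos λ·ΔX − sin φ sin λ·ΔY + cos φ·ΔZ = −(0.932471)(0.740094)(252.6) − (0.932471)(0.672503)(329.7) + (0.361246)(-491.8) = -558.74 m.
1° of latitude spans πR/180 = 111195 m, so Δφ = -558.74 / 111195 × 3600 = -18.089″.

Δφ = -18.09″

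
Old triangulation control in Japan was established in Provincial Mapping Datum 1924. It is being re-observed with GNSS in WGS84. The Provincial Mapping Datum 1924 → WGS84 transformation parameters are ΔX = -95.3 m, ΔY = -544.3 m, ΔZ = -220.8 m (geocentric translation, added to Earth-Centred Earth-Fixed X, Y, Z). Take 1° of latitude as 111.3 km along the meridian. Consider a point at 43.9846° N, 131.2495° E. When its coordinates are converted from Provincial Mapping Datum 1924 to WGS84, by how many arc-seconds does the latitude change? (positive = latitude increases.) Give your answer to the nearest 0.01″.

sin φ = 0.694465, cos φ = 0.719526, sin λ = 0.751846, cos λ = -0.659339.
North component: ΔN = −sin φ cos λ·ΔX − sin φ sin λ·ΔY + cos φ·ΔZ = −(0.694465)(-0.659339)(-95.3) − (0.694465)(0.751846)(-544.3) + (0.719526)(-220.8) = 81.69 m.
1° of latitude spans 111300 m, so Δφ = 81.69 / 111300 × 3600 = 2.642″.

Δφ = 2.64″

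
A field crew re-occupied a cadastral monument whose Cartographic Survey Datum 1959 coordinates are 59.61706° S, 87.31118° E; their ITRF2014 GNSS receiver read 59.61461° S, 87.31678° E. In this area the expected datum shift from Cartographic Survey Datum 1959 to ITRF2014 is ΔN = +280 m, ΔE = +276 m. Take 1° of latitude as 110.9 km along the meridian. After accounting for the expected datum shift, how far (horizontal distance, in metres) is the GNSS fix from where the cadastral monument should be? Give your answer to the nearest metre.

39 m

Observed coordinate differences: Δφ = +0.00245°, Δλ = +0.00560°.
Converting to metres (1° lat = 110900 m, cos φ = 0.505777): observed ΔN = 271.7 m, observed ΔE = 314.1 m.
Subtracting the expected shift leaves a residual of 271.7 − (280) = -8.3 m north and 314.1 − (276) = 38.1 m east.
Residual distance = √((-8.3)² + 38.1²) = 39.0 m.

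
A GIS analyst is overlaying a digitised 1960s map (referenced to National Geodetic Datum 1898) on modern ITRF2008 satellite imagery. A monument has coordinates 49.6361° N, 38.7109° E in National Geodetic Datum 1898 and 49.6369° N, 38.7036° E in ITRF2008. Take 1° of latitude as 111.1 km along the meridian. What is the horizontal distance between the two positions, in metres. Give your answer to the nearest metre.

Δφ = 49.6369° − 49.6361° = +0.0008°; Δλ = 38.7036° − 38.7109° = -0.0073°.
ΔN = Δφ × 111100 = 88.9 m; ΔE = Δλ × 111100 × cos(49.6361°) = -0.0073 × 111100 × 0.647640 = -525.3 m.
Distance = √(ΔE² + ΔN²) = √((-525.3)² + 88.9²) = 532.7 m.

533 m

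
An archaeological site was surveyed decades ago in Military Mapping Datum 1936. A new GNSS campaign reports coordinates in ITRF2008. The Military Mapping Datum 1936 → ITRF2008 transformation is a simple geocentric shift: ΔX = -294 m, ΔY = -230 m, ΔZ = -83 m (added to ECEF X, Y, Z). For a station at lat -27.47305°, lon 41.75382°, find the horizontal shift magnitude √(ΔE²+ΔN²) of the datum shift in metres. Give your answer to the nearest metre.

At φ = -27.47305°, λ = 41.75382°: sin φ = -0.461331, cos φ = 0.887228, sin λ = 0.665931, cos λ = 0.746013.
ΔE = −sin λ·ΔX + cos λ·ΔY = −(0.665931)·(-294) + (0.746013)·(-230) = 24.20 m.
ΔN = −sin φ cos λ·ΔX − sin φ sin λ·ΔY + cos φ·ΔZ = −(-0.461331)(0.746013)(-294) − (-0.461331)(0.665931)(-230) + (0.887228)(-83) = -245.48 m.
Horizontal magnitude = √(ΔE² + ΔN²) = √(24.20² + (-245.48)²) = 246.67 m.

247 m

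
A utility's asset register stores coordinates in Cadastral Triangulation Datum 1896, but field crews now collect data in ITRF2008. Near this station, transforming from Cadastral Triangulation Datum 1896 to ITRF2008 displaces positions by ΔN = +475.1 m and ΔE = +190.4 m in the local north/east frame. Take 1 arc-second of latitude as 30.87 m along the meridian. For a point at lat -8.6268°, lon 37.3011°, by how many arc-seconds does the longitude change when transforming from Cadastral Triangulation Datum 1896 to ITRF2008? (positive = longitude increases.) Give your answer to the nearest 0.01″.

At latitude -8.6268°, cos φ = 0.988686.
1″ of longitude at this latitude = 30.87 × cos φ = 30.5207 m, so Δλ = 190.4 / 30.5207 = 6.238″.

Δλ = 6.24″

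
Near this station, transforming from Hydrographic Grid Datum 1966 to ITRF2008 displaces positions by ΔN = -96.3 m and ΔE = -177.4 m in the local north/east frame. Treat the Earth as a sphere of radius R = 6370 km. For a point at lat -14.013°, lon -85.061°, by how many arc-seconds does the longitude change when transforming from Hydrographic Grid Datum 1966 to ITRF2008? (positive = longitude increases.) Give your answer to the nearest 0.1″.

At latitude -14.013°, cos φ = 0.970241.
One radian of longitude at latitude φ spans R cos φ, so Δλ = ΔE / (R cos φ) = -177.4 / (6370000 × 0.970241) = -2.8703e-05 rad = -5.921″.

Δλ = -5.9″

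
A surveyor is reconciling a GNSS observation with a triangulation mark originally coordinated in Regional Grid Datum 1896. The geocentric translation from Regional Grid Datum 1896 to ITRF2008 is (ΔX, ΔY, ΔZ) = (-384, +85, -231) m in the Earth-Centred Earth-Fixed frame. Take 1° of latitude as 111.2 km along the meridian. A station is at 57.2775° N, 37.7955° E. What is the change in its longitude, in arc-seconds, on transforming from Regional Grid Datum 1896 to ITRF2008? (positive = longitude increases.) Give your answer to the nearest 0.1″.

sin φ = 0.841299, cos φ = 0.540571, sin λ = 0.612845, cos λ = 0.790203.
East component: ΔE = −sin λ·ΔX + cos λ·ΔY = −(0.612845)(-384) + (0.790203)(85) = 302.50 m.
1° of latitude spans 111200 m; at latitude φ, 1° of longitude spans that × cos φ = 60111.5 m, so Δλ = 302.50 / 60111.5 × 3600 = 18.116″.

Δλ = 18.1″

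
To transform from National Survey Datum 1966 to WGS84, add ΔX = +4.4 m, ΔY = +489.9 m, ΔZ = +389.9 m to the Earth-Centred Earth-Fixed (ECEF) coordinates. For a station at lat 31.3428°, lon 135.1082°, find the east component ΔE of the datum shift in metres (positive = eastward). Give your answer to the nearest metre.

ΔE = -350 m

At φ = 31.3428°, λ = 135.1082°: sin φ = 0.520157, cos φ = 0.854071, sin λ = 0.705770, cos λ = -0.708441.
ΔE = −sin λ·ΔX + cos λ·ΔY = −(0.705770)·(4.4) + (-0.708441)·(489.9) = -350.17 m.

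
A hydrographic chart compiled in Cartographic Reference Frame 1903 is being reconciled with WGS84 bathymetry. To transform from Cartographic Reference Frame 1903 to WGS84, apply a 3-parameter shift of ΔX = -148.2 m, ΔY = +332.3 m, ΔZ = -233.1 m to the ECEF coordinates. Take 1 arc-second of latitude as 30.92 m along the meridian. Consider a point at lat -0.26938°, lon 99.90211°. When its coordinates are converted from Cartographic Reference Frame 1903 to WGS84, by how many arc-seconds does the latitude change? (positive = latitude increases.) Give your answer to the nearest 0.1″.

sin φ = -0.004702, cos φ = 0.999989, sin λ = 0.985103, cos λ = -0.171965.
North component: ΔN = −sin φ cos λ·ΔX − sin φ sin λ·ΔY + cos φ·ΔZ = −(-0.004702)(-0.171965)(-148.2) − (-0.004702)(0.985103)(332.3) + (0.999989)(-233.1) = -231.44 m.
1° of latitude spans 3600 × 30.92 = 111312 m, so Δφ = -231.44 / 111312 × 3600 = -7.485″.

Δφ = -7.5″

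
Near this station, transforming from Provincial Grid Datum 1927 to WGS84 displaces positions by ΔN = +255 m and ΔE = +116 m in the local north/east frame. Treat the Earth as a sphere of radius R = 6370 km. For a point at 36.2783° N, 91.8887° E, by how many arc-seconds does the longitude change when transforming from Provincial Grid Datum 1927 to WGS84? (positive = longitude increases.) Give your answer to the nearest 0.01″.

Δλ = 4.66″

At latitude 36.2783°, cos φ = 0.806152.
One radian of longitude at latitude φ spans R cos φ, so Δλ = ΔE / (R cos φ) = 116.0 / (6370000 × 0.806152) = 2.2589e-05 rad = 4.659″.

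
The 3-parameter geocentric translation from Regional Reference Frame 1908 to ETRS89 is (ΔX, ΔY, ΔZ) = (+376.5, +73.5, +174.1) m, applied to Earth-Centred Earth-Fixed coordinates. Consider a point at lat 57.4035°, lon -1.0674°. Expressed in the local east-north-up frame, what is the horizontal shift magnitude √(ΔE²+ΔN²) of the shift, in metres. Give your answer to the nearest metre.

The local east axis at (φ, λ) is (−sin λ, cos λ, 0), so ΔE = −sin(-1.0674°)·376.5 + cos(-1.0674°)·73.5 = 80.50 m.
The local north axis is (−sin φ cos λ, −sin φ sin λ, cos φ), giving ΔN = -317.141 + 1.154 + 93.791 = -222.20 m.
Horizontal magnitude = √(ΔE² + ΔN²) = √(80.50² + (-222.20)²) = 236.33 m.

236 m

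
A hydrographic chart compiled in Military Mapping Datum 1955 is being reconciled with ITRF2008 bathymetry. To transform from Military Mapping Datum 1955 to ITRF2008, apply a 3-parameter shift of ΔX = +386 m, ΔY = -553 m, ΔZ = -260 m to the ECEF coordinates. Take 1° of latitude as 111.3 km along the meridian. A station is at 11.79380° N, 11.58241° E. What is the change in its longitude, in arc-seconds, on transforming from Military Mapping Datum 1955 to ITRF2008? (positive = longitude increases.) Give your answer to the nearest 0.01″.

sin φ = 0.204390, cos φ = 0.978890, sin λ = 0.200777, cos λ = 0.979637.
East component: ΔE = −sin λ·ΔX + cos λ·ΔY = −(0.200777)(386) + (0.979637)(-553) = -619.24 m.
1° of latitude spans 111300 m; at latitude φ, 1° of longitude spans that × cos φ = 108950.4 m, so Δλ = -619.24 / 108950.4 × 3600 = -20.461″.

Δλ = -20.46″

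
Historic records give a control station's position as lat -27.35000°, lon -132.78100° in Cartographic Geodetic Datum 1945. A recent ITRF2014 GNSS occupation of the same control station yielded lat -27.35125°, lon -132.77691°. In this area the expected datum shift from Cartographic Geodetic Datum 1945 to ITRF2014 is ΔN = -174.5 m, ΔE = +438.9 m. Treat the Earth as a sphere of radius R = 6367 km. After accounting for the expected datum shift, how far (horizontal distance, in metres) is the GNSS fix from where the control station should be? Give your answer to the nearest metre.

Observed coordinate differences: Δφ = -0.00125°, Δλ = +0.00409°.
Converting to metres (1° lat = 111125 m, cos φ = 0.888217): observed ΔN = -138.9 m, observed ΔE = 403.7 m.
Subtracting the expected shift leaves a residual of -138.9 − (-174.5) = 35.6 m north and 403.7 − (438.9) = -35.2 m east.
Residual distance = √(35.6² + (-35.2)²) = 50.1 m.

50 m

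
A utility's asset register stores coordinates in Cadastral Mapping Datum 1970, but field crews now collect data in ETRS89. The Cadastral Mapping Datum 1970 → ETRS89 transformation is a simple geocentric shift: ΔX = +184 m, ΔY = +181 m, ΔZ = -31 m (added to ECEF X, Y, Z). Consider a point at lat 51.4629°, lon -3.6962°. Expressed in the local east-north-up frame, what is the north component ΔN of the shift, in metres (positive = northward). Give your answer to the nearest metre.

At φ = 51.4629°, λ = -3.6962°: sin φ = 0.782205, cos φ = 0.623021, sin λ = -0.064466, cos λ = 0.997920.
ΔN = −sin φ cos λ·ΔX − sin φ sin λ·ΔY + cos φ·ΔZ = −(0.782205)(0.997920)(184) − (0.782205)(-0.064466)(181) + (0.623021)(-31) = -153.81 m.

ΔN = -154 m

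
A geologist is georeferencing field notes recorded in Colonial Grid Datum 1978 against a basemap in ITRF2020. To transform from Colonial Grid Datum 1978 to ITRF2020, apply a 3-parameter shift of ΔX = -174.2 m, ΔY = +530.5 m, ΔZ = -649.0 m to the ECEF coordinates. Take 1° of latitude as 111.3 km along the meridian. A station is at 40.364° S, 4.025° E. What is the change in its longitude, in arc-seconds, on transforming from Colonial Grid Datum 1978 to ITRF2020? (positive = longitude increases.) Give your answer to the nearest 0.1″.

Δλ = 23.0″

sin φ = -0.647641, cos φ = 0.761945, sin λ = 0.070192, cos λ = 0.997534.
East component: ΔE = −sin λ·ΔX + cos λ·ΔY = −(0.070192)(-174.2) + (0.997534)(530.5) = 541.42 m.
1° of latitude spans 111300 m; at latitude φ, 1° of longitude spans that × cos φ = 84804.5 m, so Δλ = 541.42 / 84804.5 × 3600 = 22.984″.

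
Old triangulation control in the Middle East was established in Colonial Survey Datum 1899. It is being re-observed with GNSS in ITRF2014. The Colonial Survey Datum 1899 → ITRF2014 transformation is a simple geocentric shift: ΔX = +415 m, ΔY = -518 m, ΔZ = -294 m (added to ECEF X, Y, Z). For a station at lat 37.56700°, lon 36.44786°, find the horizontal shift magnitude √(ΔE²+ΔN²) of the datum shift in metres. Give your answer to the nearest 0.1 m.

The local east axis at (φ, λ) is (−sin λ, cos λ, 0), so ΔE = −sin(36.44786°)·415 + cos(36.44786°)·(-518) = -663.23 m.
The local north axis is (−sin φ cos λ, −sin φ sin λ, cos φ), giving ΔN = -203.529 + 187.625 − 233.036 = -248.94 m.
Horizontal magnitude = √(ΔE² + ΔN²) = √((-663.23)² + (-248.94)²) = 708.41 m.

708.4 m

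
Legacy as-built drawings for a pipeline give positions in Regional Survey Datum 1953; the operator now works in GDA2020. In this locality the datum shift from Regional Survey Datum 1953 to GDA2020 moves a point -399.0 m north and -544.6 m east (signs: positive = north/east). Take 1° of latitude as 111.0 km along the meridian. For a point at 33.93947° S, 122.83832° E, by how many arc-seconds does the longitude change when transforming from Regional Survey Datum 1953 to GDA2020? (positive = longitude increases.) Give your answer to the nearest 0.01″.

At latitude -33.93947°, cos φ = 0.829628.
1° of longitude at this latitude = 111.0 × cos φ = 92.09 km, so Δλ = -544.6 / 92088.7 = -0.0059139° = -21.290″.

Δλ = -21.29″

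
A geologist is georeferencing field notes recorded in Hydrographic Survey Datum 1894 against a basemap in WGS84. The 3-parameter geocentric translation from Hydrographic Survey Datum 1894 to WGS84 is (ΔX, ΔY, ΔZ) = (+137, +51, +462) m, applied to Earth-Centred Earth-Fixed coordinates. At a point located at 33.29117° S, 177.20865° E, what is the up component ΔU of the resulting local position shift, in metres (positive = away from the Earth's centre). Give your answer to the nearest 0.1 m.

The local up (radial) axis is (cos φ cos λ, cos φ sin λ, sin φ), giving ΔU = -114.381 + 2.076 − 253.589 = -365.89 m.

ΔU = -365.9 m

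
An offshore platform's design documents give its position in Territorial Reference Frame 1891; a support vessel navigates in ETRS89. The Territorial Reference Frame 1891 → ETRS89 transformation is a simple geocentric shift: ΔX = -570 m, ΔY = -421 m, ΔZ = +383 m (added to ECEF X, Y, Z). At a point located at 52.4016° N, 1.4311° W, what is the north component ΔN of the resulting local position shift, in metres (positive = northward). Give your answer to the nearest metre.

ΔN = 677 m

The local north axis is (−sin φ cos λ, −sin φ sin λ, cos φ), giving ΔN = 451.474 − 8.331 + 233.677 = 676.82 m.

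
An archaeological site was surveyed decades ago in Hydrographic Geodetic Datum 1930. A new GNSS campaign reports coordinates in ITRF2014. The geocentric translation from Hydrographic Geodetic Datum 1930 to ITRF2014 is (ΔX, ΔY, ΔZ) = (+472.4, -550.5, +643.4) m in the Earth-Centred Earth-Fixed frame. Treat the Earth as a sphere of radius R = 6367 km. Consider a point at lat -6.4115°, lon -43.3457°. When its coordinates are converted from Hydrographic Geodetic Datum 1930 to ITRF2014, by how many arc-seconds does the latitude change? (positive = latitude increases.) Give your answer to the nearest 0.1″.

Δφ = 23.3″

sin φ = -0.111668, cos φ = 0.993746, sin λ = -0.686399, cos λ = 0.727226.
North component: ΔN = −sin φ cos λ·ΔX − sin φ sin λ·ΔY + cos φ·ΔZ = −(-0.111668)(0.727226)(472.4) − (-0.111668)(-0.686399)(-550.5) + (0.993746)(643.4) = 719.93 m.
1° of latitude spans πR/180 = 111125 m, so Δφ = 719.93 / 111125 × 3600 = 23.323″.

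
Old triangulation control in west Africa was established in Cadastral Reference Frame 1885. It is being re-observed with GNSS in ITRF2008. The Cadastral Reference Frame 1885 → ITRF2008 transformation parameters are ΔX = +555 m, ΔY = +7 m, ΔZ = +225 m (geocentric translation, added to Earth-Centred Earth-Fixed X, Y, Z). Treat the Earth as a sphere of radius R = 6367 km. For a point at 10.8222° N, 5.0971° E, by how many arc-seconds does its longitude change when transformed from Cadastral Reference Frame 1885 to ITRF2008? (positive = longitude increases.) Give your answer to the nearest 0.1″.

Δλ = -1.4″

sin φ = 0.187762, cos φ = 0.982215, sin λ = 0.088844, cos λ = 0.996046.
East component: ΔE = −sin λ·ΔX + cos λ·ΔY = −(0.088844)(555) + (0.996046)(7) = -42.34 m.
1° of latitude spans πR/180 = 111125 m; at latitude φ, 1° of longitude spans that × cos φ = 109148.7 m, so Δλ = -42.34 / 109148.7 × 3600 = -1.396″.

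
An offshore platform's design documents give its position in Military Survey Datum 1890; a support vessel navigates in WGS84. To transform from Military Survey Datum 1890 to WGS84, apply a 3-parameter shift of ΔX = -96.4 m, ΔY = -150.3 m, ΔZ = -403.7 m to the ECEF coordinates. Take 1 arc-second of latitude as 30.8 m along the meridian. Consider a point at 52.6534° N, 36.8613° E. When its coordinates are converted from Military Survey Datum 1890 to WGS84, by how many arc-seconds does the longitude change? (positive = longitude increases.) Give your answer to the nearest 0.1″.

Δλ = -3.3″

sin φ = 0.794980, cos φ = 0.606635, sin λ = 0.599880, cos λ = 0.800090.
East component: ΔE = −sin λ·ΔX + cos λ·ΔY = −(0.599880)(-96.4) + (0.800090)(-150.3) = -62.43 m.
1° of latitude spans 3600 × 30.80 = 110880 m; at latitude φ, 1° of longitude spans that × cos φ = 67263.7 m, so Δλ = -62.43 / 67263.7 × 3600 = -3.341″.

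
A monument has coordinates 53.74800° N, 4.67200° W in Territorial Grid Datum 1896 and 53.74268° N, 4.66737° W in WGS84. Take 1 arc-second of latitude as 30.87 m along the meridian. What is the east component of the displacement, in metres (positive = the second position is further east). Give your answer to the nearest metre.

ΔE = 304 m

Δφ = 53.74268° − 53.74800° = -0.00532°; Δλ = -4.66737° − -4.67200° = +0.00463°.
1° of latitude = 3600 × 30.87 = 111132 m.
ΔN = Δφ × 111132 = -591.2 m; ΔE = Δλ × 111132 × cos(53.74800°) = +0.00463 × 111132 × 0.591338 = 304.3 m.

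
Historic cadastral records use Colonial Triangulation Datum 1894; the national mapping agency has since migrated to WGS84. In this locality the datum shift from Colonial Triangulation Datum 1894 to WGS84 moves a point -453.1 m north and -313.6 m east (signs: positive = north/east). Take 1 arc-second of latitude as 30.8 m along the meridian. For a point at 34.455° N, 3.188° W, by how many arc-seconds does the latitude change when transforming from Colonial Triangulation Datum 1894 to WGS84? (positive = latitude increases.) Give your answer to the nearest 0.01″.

1″ of latitude = 30.80 m, so Δφ = -453.1 / 30.80 = -14.711″.

Δφ = -14.71″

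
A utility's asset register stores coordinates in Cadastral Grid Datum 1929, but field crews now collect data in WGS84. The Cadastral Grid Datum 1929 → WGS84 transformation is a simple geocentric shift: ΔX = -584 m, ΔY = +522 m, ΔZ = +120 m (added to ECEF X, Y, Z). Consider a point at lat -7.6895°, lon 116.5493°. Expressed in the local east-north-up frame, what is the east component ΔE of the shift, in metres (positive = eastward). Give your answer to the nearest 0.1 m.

At φ = -7.6895°, λ = 116.5493°: sin φ = -0.133805, cos φ = 0.991008, sin λ = 0.894550, cos λ = -0.446968.
ΔE = −sin λ·ΔX + cos λ·ΔY = −(0.894550)·(-584) + (-0.446968)·(522) = 289.10 m.

ΔE = 289.1 m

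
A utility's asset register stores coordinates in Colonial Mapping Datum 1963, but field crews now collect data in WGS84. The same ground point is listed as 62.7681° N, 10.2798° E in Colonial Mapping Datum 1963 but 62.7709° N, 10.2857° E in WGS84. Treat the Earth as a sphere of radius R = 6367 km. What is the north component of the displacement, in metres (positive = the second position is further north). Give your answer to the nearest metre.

ΔN = 311 m

Δφ = 62.7709° − 62.7681° = +0.0028°; Δλ = 10.2857° − 10.2798° = +0.0059°.
1° along a meridian = πR/180 = 111125 m.
ΔN = Δφ × 111125 = 311.2 m; ΔE = Δλ × 111125 × cos(62.7681°) = +0.0059 × 111125 × 0.457593 = 300.0 m.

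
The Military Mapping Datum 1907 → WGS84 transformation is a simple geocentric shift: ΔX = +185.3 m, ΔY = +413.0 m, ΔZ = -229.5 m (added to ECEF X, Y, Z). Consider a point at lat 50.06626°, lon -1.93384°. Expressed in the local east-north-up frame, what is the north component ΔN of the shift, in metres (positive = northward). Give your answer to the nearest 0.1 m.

The local north axis is (−sin φ cos λ, −sin φ sin λ, cos φ), giving ΔN = -142.005 + 10.687 − 147.316 = -278.63 m.

ΔN = -278.6 m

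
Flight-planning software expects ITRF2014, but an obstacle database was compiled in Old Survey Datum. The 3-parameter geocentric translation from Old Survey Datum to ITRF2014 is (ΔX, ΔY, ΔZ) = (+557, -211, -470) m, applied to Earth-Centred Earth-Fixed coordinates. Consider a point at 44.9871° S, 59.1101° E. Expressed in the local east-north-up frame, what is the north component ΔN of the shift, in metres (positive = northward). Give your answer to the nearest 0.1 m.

ΔN = -258.3 m

At φ = -44.9871°, λ = 59.1101°: sin φ = -0.706948, cos φ = 0.707266, sin λ = 0.858155, cos λ = 0.513390.
ΔN = −sin φ cos λ·ΔX − sin φ sin λ·ΔY + cos φ·ΔZ = −(-0.706948)(0.513390)(557) − (-0.706948)(0.858155)(-211) + (0.707266)(-470) = -258.27 m.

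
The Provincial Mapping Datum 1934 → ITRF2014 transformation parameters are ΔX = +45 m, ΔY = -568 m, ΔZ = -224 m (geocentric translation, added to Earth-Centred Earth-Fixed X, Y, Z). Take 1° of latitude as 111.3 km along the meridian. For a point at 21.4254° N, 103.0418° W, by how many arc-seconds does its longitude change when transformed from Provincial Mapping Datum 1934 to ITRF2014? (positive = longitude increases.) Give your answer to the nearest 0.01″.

Δλ = 5.98″

sin φ = 0.365289, cos φ = 0.930894, sin λ = -0.974206, cos λ = -0.225662.
East component: ΔE = −sin λ·ΔX + cos λ·ΔY = −(-0.974206)(45) + (-0.225662)(-568) = 172.02 m.
1° of latitude spans 111300 m; at latitude φ, 1° of longitude spans that × cos φ = 103608.5 m, so Δλ = 172.02 / 103608.5 × 3600 = 5.977″.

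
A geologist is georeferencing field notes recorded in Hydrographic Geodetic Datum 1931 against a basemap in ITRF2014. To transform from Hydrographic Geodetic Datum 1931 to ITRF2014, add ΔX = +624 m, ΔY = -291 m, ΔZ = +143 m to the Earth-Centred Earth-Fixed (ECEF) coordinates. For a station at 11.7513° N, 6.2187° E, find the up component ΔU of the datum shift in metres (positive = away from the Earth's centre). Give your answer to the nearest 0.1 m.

The local up (radial) axis is (cos φ cos λ, cos φ sin λ, sin φ), giving ΔU = 607.327 − 30.862 + 29.124 = 605.59 m.

ΔU = 605.6 m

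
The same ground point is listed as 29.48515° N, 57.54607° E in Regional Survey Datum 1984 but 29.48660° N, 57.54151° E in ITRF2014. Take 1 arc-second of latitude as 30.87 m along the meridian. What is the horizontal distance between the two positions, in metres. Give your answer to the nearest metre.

470 m

Δφ = 29.48660° − 29.48515° = +0.00145°; Δλ = 57.54151° − 57.54607° = -0.00456°.
1° of latitude = 3600 × 30.87 = 111132 m.
ΔN = Δφ × 111132 = 161.1 m; ΔE = Δλ × 111132 × cos(29.48515°) = -0.00456 × 111132 × 0.870483 = -441.1 m.
Distance = √(ΔE² + ΔN²) = √((-441.1)² + 161.1²) = 469.6 m.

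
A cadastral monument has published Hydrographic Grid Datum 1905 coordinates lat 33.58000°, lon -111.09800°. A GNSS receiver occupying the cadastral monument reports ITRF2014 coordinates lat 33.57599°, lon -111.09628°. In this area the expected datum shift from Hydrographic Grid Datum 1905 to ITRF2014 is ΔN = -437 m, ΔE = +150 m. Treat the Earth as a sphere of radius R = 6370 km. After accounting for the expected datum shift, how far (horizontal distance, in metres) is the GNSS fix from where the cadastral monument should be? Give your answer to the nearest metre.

Observed coordinate differences: Δφ = -0.00401°, Δλ = +0.00172°.
Converting to metres (1° lat = 111177 m, cos φ = 0.833114): observed ΔN = -445.8 m, observed ΔE = 159.3 m.
Subtracting the expected shift leaves a residual of -445.8 − (-437) = -8.8 m north and 159.3 − (150) = 9.3 m east.
Residual distance = √((-8.8)² + 9.3²) = 12.8 m.

13 m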